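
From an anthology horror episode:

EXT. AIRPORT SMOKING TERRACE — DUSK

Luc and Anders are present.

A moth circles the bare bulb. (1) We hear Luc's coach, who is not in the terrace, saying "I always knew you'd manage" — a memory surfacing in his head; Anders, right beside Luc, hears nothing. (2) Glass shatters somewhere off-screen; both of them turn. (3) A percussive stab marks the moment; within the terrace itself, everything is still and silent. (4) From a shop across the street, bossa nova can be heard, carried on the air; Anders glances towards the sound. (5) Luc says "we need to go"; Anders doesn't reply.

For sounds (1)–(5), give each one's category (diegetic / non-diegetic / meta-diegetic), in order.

(1) it's Luc's recollection rendered as sound; the other character can't hear it → meta-diegetic.
(2) an in-world source (glass); characters could hear it → diegetic.
(3) it's a sound-design accent with no in-world source; no one in the scene can hear it → non-diegetic.
(4) is diegetic: it's coming from a shop across the street — a location within the story world — and Anders reacts.
(5) on-screen dialogue — Luc speaks and Anders is there to hear → diegetic.

meta-diegetic, diegetic, non-diegetic, diegetic, diegetic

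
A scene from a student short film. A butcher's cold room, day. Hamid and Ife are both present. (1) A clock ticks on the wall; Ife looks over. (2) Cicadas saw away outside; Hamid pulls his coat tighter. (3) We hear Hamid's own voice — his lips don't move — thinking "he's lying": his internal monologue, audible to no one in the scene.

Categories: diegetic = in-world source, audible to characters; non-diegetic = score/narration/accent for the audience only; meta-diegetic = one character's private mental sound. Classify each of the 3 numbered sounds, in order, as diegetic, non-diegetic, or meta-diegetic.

diegetic, diegetic, meta-diegetic

(1) the sound comes from a clock physically present in the location → diegetic.
(2) is diegetic: ambient/room sound belonging to the story's physical space.
Sound (3): it's Hamid's unspoken thought, heard only by the audience via his subjectivity, so meta-diegetic.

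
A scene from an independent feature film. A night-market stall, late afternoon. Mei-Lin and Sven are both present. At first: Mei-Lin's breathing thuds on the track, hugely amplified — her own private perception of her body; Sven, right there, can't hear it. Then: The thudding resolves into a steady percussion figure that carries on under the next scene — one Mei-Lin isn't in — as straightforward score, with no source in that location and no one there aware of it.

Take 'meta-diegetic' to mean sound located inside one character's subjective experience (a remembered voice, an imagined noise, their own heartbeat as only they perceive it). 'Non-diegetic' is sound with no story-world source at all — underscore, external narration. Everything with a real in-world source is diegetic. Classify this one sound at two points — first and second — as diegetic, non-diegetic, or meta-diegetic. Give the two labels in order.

First: it's Mei-Lin's subjective body sound, inaudible to Sven → meta-diegetic.
Second: detached from Mei-Lin and playing as sourceless score over a scene she isn't in — for the audience only → non-diegetic.

meta-diegetic, non-diegetic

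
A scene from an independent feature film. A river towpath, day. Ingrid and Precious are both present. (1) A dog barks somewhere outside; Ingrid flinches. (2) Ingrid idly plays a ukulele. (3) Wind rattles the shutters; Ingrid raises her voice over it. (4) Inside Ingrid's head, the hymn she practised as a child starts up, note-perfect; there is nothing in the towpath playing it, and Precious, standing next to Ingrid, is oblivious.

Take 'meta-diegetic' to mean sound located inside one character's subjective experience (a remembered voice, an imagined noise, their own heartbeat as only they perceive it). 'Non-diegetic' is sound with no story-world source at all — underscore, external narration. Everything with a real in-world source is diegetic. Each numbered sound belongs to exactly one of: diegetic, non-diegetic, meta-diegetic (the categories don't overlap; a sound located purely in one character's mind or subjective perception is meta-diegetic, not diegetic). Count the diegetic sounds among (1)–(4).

3

Sound (1): an in-world source (a dog); characters could hear it, so diegetic.
Sound (2): the instrument and the performer are both in the scene, so diegetic.
(3) it's the actual ambient sound of the location → diegetic.
(4) is meta-diegetic: remembered music, private to Ingrid — Precious is oblivious because it isn't in the room.
Diegetic: (1), (2), (3) — that's 3.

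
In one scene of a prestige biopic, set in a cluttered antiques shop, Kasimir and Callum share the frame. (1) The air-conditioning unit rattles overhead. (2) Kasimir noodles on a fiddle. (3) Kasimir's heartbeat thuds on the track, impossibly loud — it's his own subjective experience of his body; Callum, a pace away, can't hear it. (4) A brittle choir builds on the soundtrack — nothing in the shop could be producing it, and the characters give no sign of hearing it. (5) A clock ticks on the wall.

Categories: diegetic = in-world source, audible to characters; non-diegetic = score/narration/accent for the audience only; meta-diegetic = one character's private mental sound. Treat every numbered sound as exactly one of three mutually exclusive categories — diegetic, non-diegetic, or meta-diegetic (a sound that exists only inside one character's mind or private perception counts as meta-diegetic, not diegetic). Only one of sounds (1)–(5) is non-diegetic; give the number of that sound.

(1) is diegetic: ambient/room sound belonging to the story's physical space.
(2) a character is playing a fiddle on screen → diegetic.
(3) a subjective body sound — Kasimir's private perception, inaudible to Callum → meta-diegetic.
(4) is non-diegetic: score with no on-screen or off-screen source; it exists for the audience alone.
(5) an in-world source (a clock); characters could hear it → diegetic.
Only (4) is non-diegetic.

4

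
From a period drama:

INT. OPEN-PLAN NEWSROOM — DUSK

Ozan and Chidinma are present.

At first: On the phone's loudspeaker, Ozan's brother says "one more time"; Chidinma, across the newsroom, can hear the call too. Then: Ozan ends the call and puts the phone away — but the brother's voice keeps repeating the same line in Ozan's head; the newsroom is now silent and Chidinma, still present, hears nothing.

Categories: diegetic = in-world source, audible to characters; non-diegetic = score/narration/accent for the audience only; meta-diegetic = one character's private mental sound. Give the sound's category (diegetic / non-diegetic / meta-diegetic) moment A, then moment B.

Moment A: the loudspeaker is an in-world source; both Ozan and Chidinma hear the call → diegetic.
Moment B: with the phone off, the voice continues only as Ozan's private mental replay — Chidinma can't hear it → meta-diegetic.

diegetic, meta-diegetic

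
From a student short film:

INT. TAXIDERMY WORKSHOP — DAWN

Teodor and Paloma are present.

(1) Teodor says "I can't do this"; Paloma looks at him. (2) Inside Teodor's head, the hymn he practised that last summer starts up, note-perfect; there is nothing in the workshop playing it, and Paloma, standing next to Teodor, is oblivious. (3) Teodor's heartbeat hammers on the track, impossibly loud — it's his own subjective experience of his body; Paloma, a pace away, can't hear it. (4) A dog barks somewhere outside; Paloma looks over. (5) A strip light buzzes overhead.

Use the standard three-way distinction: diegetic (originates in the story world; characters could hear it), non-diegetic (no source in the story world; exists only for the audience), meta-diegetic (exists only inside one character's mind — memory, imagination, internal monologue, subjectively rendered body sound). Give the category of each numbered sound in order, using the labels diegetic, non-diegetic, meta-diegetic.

diegetic, meta-diegetic, meta-diegetic, diegetic, diegetic

(1) is diegetic: spoken by a character present in the story world.
Sound (2): remembered music, private to Teodor — Paloma is oblivious because it isn't in the room, so meta-diegetic.
(3) is meta-diegetic: it's Teodor's internal bodily sensation rendered as sound; only Teodor 'hears' it.
(4) is diegetic: a dog is a real object/event in the scene's world.
(5) a strip light is part of the location's real environment → diegetic.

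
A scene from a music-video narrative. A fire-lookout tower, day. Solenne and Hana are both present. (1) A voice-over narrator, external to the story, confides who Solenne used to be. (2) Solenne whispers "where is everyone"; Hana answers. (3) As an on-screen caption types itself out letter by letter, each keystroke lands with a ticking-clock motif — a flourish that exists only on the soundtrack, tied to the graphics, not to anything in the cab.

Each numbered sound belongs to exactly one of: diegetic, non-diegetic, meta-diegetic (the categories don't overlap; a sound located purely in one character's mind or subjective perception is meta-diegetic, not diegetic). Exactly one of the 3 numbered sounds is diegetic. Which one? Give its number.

2

(1) the narrator exists outside the story world, addressing only the audience → non-diegetic.
Sound (2): Solenne is a character speaking aloud in the scene, so diegetic.
(3) is non-diegetic: sound married to a title/caption — outside the diegesis by definition.
Only (2) is diegetic.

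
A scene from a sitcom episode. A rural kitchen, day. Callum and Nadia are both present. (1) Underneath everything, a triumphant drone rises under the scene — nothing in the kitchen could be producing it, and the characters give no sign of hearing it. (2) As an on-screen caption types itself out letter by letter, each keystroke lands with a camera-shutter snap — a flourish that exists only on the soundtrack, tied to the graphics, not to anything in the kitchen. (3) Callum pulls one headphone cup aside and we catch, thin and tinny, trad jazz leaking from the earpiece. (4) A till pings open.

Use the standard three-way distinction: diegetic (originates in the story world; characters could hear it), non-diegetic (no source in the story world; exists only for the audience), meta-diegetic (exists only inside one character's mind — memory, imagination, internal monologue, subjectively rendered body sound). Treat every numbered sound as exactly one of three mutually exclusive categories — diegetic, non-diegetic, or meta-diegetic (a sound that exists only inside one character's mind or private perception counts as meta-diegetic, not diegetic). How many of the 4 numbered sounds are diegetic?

(1) it has no source in the story world and no character can hear it — it's underscore → non-diegetic.
(2) it accompanies on-screen graphics, not anything inside the story world → non-diegetic.
(3) the earpiece is a real device on Callum's head — source music → diegetic.
(4) the sound comes from a till physically present in the location → diegetic.
So 2 of the 4 are diegetic: (3), (4).

2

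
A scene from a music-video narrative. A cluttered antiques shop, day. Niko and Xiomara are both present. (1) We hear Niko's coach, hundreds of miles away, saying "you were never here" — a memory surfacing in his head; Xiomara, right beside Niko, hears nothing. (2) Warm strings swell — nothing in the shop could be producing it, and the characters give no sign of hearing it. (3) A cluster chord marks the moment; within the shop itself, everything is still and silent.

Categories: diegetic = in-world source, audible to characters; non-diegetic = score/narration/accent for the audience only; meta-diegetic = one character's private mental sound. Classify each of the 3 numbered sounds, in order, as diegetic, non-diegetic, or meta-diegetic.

meta-diegetic, non-diegetic, non-diegetic

(1) it's Niko's recollection rendered as sound; the other character can't hear it → meta-diegetic.
Sound (2): score with no on-screen or off-screen source; it exists for the audience alone, so non-diegetic.
(3) nothing in the scene produces it; it's an accent added for the audience → non-diegetic.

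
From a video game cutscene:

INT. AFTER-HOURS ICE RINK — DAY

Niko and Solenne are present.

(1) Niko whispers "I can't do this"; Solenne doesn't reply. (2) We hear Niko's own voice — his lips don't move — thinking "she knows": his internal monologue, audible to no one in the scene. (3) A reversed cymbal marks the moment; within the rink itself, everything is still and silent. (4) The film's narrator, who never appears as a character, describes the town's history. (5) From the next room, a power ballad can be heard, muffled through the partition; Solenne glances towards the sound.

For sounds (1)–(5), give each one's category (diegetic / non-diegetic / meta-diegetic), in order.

diegetic, meta-diegetic, non-diegetic, non-diegetic, diegetic

(1) on-screen dialogue — Niko speaks and Solenne is there to hear → diegetic.
(2) it's Niko's unspoken thought, heard only by the audience via his subjectivity → meta-diegetic.
(3) is non-diegetic: an editorial stinger — it belongs to the cut, not the story world.
Sound (4): external voice-over — not a character, not heard by anyone in the scene, so non-diegetic.
(5) off-screen diegetic: the source is out of frame but still in the story's space → diegetic.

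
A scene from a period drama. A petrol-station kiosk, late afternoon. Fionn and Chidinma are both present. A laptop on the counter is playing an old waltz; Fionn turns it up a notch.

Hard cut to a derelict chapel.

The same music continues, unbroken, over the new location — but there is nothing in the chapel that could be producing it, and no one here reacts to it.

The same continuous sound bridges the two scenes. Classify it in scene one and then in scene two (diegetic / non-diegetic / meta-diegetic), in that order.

diegetic, non-diegetic

Scene one: a laptop is an on-screen source and Fionn reacts to it → diegetic.
Scene two: there is no source in the chapel and no one hears it — it's now underscore → non-diegetic.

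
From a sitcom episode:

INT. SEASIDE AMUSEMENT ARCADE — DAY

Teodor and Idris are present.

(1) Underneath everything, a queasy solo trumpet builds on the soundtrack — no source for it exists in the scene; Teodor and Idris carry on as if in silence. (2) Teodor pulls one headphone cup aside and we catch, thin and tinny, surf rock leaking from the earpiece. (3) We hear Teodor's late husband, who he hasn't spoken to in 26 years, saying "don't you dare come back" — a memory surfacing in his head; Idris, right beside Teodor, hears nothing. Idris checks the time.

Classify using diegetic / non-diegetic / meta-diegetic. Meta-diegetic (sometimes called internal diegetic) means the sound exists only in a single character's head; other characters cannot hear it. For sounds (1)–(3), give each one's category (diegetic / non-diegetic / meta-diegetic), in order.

(1) nothing in the arcade produces it and the characters don't hear it — pure soundtrack → non-diegetic.
Sound (2): the headphones are an on-screen source, so diegetic.
Sound (3): a remembered line, private to Teodor — not present in the room, not audible to Idris, so meta-diegetic.

non-diegetic, diegetic, meta-diegetic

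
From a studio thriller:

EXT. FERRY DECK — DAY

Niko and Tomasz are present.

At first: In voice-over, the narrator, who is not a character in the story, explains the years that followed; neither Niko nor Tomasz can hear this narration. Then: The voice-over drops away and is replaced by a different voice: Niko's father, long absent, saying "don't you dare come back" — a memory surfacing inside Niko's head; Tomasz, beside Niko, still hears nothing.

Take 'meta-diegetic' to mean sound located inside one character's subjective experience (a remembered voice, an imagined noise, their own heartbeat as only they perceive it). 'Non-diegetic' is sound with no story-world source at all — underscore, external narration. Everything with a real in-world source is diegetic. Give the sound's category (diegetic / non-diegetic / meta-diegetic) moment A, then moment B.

Moment A: the external narrator addresses only the audience — outside the story world → non-diegetic.
Moment B: the replacement voice is a memory inside Niko's mind specifically → meta-diegetic.

non-diegetic, meta-diegetic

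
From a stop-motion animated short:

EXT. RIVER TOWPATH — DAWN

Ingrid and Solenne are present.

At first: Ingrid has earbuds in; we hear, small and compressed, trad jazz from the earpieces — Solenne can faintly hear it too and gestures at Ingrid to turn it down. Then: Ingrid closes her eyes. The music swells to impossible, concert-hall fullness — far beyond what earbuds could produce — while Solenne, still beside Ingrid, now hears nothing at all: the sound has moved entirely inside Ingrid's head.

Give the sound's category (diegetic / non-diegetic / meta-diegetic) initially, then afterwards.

diegetic, meta-diegetic

Initially: the earbuds are a physical source both characters can hear → diegetic.
Afterwards: the music now exists only as Ingrid's subjective experience; Solenne can no longer hear it → meta-diegetic.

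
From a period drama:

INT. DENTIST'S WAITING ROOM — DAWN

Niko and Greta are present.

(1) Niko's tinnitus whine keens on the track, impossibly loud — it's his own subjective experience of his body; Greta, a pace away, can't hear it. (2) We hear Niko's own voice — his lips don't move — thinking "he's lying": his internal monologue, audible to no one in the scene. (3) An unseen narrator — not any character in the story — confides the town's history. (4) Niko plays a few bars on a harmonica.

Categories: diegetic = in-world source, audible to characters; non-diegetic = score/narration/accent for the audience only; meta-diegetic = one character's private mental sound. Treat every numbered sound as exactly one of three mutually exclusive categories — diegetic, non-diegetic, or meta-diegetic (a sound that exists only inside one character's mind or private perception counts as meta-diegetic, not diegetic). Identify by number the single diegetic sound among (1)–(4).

Sound (1): point-of-audition from inside Niko's body; not a sound in the room, so meta-diegetic.
Sound (2): it's Niko's unspoken thought, heard only by the audience via his subjectivity, so meta-diegetic.
(3) the narrator exists outside the story world, addressing only the audience → non-diegetic.
(4) the instrument and the performer are both in the scene → diegetic.
Only (4) is diegetic.

4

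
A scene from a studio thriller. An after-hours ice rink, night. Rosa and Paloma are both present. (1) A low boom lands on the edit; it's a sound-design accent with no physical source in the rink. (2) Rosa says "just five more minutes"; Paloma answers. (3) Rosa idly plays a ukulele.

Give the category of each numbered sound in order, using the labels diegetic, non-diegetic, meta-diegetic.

non-diegetic, diegetic, diegetic

(1) is non-diegetic: an editorial stinger — it belongs to the cut, not the story world.
Sound (2): on-screen dialogue — Rosa speaks and Paloma is there to hear, so diegetic.
(3) is diegetic: Rosa is producing the music live, in the story world.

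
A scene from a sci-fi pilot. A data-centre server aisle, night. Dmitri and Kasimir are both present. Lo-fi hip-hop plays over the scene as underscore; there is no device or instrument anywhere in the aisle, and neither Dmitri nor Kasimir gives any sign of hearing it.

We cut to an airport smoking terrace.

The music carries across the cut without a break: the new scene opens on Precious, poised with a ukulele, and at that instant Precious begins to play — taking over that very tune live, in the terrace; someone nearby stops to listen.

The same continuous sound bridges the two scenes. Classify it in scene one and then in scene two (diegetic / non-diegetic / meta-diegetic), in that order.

non-diegetic, diegetic

Scene one: there's no in-world source anywhere and no character hears it — underscore for the audience only → non-diegetic.
Scene two: from the moment Precious starts playing, the tune is being performed on a ukulele inside the story world and another character hears it → diegetic.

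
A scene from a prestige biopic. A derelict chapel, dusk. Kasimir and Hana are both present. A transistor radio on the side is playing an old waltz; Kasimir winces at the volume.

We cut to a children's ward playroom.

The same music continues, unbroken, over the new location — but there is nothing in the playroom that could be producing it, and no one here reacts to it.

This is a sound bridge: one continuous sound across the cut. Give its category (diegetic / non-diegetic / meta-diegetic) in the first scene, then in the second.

Scene one: a transistor radio is an on-screen source and Kasimir reacts to it → diegetic.
Scene two: there is no source in the playroom and no one hears it — it's now underscore → non-diegetic.

diegetic, non-diegetic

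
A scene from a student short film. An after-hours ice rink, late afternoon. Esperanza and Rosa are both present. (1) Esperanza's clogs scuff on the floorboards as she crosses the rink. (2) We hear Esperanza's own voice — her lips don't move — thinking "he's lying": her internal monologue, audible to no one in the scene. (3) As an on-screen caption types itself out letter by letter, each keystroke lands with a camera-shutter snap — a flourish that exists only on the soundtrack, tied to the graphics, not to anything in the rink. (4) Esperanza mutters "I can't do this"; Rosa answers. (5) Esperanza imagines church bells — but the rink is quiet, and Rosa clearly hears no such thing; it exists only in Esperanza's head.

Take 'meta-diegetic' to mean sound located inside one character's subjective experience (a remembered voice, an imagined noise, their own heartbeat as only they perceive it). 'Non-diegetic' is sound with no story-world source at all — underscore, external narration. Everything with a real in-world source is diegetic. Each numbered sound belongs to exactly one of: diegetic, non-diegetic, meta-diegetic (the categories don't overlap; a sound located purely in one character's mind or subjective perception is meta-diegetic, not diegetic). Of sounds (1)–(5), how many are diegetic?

(1) it's the physical sound of Esperanza moving in the space → diegetic.
(2) is meta-diegetic: Esperanza's thought-voice: a private mental sound no other character can hear.
(3) is non-diegetic: the caption isn't part of the story world, so neither is the sound tied to it.
Sound (4): Esperanza is a character speaking aloud in the scene, so diegetic.
Sound (5): subjective to Esperanza: the rink is silent and Rosa hears nothing, so meta-diegetic.
So 2 of the 5 are diegetic: (1), (4).

2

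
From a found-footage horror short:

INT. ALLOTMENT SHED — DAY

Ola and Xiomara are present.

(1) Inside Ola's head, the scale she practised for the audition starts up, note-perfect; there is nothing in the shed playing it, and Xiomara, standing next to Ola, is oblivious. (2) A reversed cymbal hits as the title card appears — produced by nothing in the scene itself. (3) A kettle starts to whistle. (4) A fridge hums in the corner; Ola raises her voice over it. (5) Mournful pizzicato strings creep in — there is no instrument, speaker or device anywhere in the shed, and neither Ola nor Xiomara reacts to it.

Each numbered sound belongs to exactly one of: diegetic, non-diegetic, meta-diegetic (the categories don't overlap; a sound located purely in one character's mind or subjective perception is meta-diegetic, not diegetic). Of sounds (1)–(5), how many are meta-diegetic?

1

(1) is meta-diegetic: remembered music, private to Ola — Xiomara is oblivious because it isn't in the room.
Sound (2): nothing in the scene produces it; it's an accent added for the audience, so non-diegetic.
(3) is diegetic: an in-world source (a kettle); characters could hear it.
(4) a fridge is part of the location's real environment → diegetic.
(5) is non-diegetic: nothing in the shed produces it and the characters don't hear it — pure soundtrack.
So 1 of the 5 is meta-diegetic: (1).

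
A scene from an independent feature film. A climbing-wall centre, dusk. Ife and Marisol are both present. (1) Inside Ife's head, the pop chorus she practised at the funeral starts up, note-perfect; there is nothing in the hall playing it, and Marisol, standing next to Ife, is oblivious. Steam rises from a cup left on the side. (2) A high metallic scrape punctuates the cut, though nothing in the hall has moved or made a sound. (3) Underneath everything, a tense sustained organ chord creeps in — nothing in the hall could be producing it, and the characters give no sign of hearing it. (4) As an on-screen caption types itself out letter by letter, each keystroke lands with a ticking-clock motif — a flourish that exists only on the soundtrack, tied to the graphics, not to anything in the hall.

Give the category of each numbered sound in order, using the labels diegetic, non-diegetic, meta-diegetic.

(1) it lives in Ife's subjectivity, not in the hall → meta-diegetic.
(2) is non-diegetic: nothing in the scene produces it; it's an accent added for the audience.
Sound (3): score with no on-screen or off-screen source; it exists for the audience alone, so non-diegetic.
Sound (4): it accompanies on-screen graphics, not anything inside the story world, so non-diegetic.

meta-diegetic, non-diegetic, non-diegetic, non-diegetic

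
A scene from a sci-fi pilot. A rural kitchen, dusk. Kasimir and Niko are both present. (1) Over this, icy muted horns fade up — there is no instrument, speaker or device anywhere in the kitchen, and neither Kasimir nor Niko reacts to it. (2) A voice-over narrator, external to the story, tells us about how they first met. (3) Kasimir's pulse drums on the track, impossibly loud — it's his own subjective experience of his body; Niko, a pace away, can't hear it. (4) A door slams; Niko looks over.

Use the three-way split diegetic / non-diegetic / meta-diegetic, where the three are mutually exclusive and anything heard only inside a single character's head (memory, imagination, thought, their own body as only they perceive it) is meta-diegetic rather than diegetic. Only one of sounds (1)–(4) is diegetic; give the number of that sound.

4

(1) score with no on-screen or off-screen source; it exists for the audience alone → non-diegetic.
(2) is non-diegetic: the narrator exists outside the story world, addressing only the audience.
Sound (3): point-of-audition from inside Kasimir's body; not a sound in the room, so meta-diegetic.
(4) an in-world source (a door); characters could hear it → diegetic.
Only (4) is diegetic.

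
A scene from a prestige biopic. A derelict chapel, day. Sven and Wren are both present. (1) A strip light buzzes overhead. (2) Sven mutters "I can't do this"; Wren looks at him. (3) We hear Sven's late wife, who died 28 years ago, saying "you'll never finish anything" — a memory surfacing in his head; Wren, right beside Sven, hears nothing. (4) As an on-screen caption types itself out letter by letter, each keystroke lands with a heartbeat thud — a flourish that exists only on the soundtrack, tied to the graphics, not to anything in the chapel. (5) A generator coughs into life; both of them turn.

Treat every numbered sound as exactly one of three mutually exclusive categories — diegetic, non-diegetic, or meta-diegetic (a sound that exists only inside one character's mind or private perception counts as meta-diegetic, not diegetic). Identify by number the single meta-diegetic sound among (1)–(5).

3

(1) is diegetic: it's the actual ambient sound of the location.
(2) is diegetic: spoken by a character present in the story world.
(3) is meta-diegetic: the voice is a memory playing only inside Sven's mind; Wren can't hear it.
(4) is non-diegetic: it accompanies on-screen graphics, not anything inside the story world.
(5) is diegetic: the sound comes from a generator physically present in the location.
Only (3) is meta-diegetic.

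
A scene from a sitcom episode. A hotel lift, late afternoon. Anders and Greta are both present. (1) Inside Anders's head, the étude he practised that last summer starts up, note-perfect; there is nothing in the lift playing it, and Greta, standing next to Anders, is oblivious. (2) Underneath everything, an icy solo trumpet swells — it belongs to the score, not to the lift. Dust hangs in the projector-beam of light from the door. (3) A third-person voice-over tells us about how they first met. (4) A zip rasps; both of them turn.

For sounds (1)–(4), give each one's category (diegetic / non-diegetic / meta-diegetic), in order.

meta-diegetic, non-diegetic, non-diegetic, diegetic

Sound (1): the music is a memory playing inside Anders's mind alone; no real-world source, Greta can't hear it, so meta-diegetic.
(2) is non-diegetic: nothing in the lift produces it and the characters don't hear it — pure soundtrack.
(3) the narrator exists outside the story world, addressing only the audience → non-diegetic.
Sound (4): an in-world source (a zip); characters could hear it, so diegetic.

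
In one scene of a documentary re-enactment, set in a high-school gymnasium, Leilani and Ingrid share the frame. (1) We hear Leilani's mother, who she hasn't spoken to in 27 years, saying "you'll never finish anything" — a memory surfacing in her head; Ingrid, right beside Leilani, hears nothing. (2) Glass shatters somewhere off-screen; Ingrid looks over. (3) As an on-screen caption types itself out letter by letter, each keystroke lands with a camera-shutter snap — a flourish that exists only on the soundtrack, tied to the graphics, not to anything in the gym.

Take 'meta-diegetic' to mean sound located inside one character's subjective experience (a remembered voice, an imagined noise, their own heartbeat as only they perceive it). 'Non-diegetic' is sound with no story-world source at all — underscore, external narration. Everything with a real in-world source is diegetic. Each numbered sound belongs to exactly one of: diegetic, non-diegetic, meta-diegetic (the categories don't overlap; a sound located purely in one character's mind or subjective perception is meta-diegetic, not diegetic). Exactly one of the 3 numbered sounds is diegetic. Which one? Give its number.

2

Sound (1): a remembered line, private to Leilani — not present in the room, not audible to Ingrid, so meta-diegetic.
(2) glass is a real object/event in the scene's world → diegetic.
Sound (3): it accompanies on-screen graphics, not anything inside the story world, so non-diegetic.
Only (2) is diegetic.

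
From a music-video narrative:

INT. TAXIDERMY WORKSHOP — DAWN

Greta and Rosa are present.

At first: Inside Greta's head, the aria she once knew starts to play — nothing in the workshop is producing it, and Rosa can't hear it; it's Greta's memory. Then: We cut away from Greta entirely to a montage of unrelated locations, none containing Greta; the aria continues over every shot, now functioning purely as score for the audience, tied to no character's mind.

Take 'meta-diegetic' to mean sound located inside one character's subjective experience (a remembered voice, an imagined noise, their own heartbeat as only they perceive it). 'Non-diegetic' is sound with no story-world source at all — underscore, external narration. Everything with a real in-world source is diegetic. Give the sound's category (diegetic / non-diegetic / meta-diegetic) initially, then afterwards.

meta-diegetic, non-diegetic

Initially: the music lives inside Greta's mind alone; Rosa can't hear it → meta-diegetic.
Afterwards: once it plays over shots Greta isn't in, detached from any character's subjectivity, it's conventional underscore → non-diegetic.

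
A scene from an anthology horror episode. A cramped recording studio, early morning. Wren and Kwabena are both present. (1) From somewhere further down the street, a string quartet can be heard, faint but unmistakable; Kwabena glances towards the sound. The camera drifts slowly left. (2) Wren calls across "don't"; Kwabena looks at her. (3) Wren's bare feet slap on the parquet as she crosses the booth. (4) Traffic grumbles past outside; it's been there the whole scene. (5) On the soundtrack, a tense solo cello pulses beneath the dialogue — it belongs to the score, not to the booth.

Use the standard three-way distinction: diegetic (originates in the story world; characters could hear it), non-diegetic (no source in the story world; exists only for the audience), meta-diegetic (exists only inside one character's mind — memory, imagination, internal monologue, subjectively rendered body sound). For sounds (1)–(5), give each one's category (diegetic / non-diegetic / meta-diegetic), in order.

(1) the music has an off-screen but real-world source and a character hears it → diegetic.
(2) Wren is a character speaking aloud in the scene → diegetic.
(3) is diegetic: a character's body making contact with the set — an in-world sound.
(4) traffic is part of the location's real environment → diegetic.
Sound (5): score with no on-screen or off-screen source; it exists for the audience alone, so non-diegetic.

diegetic, diegetic, diegetic, diegetic, non-diegetic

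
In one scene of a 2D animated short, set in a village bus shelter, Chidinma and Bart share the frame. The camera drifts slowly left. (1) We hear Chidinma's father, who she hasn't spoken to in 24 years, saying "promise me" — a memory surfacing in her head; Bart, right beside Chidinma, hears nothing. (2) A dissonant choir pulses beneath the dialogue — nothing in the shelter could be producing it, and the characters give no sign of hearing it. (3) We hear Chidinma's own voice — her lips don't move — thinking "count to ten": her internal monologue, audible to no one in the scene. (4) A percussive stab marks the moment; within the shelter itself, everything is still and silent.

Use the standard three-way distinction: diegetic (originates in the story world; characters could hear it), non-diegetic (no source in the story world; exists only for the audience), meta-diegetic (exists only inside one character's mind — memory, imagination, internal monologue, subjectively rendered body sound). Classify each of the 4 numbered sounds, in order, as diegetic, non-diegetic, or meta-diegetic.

meta-diegetic, non-diegetic, meta-diegetic, non-diegetic

Sound (1): a remembered line, private to Chidinma — not present in the room, not audible to Bart, so meta-diegetic.
(2) is non-diegetic: it has no source in the story world and no character can hear it — it's underscore.
(3) is meta-diegetic: internal monologue — inside Chidinma's mind, not spoken into the scene.
(4) is non-diegetic: an editorial stinger — it belongs to the cut, not the story world.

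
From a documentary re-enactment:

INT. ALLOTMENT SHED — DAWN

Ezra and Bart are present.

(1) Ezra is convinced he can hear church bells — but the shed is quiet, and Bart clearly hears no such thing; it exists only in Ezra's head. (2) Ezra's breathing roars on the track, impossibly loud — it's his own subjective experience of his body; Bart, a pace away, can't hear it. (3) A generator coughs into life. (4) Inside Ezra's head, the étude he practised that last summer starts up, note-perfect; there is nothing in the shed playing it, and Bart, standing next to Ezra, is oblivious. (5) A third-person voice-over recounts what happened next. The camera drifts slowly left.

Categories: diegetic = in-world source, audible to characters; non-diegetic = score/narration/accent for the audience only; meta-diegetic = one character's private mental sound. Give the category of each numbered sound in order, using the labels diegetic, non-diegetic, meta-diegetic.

meta-diegetic, meta-diegetic, diegetic, meta-diegetic, non-diegetic

(1) is meta-diegetic: the sound is imagined by Ezra; nothing in the story world is producing it and Bart can't hear it.
(2) it's Ezra's internal bodily sensation rendered as sound; only Ezra 'hears' it → meta-diegetic.
(3) is diegetic: an in-world source (a generator); characters could hear it.
(4) is meta-diegetic: it lives in Ezra's subjectivity, not in the shed.
Sound (5): the narrator exists outside the story world, addressing only the audience, so non-diegetic.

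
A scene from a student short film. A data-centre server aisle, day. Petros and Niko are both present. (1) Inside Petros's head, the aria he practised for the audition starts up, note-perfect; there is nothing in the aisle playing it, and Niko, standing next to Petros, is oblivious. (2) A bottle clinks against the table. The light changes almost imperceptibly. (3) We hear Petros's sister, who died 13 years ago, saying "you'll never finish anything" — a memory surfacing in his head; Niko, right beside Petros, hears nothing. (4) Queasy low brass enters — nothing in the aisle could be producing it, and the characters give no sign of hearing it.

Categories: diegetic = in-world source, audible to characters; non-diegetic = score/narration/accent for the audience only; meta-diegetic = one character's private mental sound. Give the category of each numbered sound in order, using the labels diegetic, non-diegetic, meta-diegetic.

meta-diegetic, diegetic, meta-diegetic, non-diegetic

(1) is meta-diegetic: remembered music, private to Petros — Niko is oblivious because it isn't in the room.
Sound (2): a bottle is a real object/event in the scene's world, so diegetic.
(3) the voice is a memory playing only inside Petros's mind; Niko can't hear it → meta-diegetic.
(4) is non-diegetic: it has no source in the story world and no character can hear it — it's underscore.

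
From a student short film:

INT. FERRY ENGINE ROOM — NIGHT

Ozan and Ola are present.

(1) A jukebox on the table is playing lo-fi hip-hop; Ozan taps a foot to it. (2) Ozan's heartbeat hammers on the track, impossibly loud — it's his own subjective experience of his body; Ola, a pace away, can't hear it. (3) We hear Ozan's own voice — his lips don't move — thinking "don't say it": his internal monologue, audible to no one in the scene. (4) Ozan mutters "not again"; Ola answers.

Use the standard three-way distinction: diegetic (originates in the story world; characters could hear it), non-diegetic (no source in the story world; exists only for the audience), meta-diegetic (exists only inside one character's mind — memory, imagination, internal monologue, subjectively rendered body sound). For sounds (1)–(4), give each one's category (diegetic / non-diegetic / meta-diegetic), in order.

Sound (1): a jukebox is a physical source in the scene and Ozan reacts to it, so diegetic.
Sound (2): a subjective body sound — Ozan's private perception, inaudible to Ola, so meta-diegetic.
Sound (3): Ozan's thought-voice: a private mental sound no other character can hear, so meta-diegetic.
(4) is diegetic: Ozan is a character speaking aloud in the scene.

diegetic, meta-diegetic, meta-diegetic, diegetic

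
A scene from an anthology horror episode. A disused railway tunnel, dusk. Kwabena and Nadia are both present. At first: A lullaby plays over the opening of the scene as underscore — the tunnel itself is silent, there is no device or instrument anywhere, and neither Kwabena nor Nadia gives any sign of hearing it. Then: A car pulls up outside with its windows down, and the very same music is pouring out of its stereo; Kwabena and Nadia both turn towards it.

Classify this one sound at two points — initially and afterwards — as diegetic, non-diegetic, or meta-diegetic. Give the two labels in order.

Initially: no in-world source exists and no character can hear it — underscore → non-diegetic.
Afterwards: the car stereo is now a real source in the story world and the characters hear it → diegetic.

non-diegetic, diegetic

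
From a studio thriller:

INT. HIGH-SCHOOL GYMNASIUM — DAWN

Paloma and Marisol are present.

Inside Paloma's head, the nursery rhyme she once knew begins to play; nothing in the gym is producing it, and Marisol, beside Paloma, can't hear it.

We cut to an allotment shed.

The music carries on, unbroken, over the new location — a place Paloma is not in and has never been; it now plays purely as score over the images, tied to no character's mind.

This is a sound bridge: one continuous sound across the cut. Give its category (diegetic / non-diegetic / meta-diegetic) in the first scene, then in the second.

Scene one: the music exists only inside Paloma's mind; Marisol can't hear it → meta-diegetic.
Scene two: it's detached from Paloma entirely and plays over unrelated images with no in-world source — conventional underscore → non-diegetic.

meta-diegetic, non-diegetic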